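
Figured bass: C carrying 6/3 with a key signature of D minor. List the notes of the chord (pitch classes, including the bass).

C, E, A

A third above C in this key is E.
A sixth above C in this key is A.
Together with the bass C, this spells A minor in first inversion.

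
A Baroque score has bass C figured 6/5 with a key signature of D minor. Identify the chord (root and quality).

The figures 6/5 indicate a seventh chord in first inversion.
In first inversion the root lies a sixth above the bass: a sixth above C in D minor is A.
The chord tones are C, E, G, A, giving A minor seventh.

A minor seventh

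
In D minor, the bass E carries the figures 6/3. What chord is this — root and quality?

C major

The figures 6/3 indicate a triad in first inversion.
In first inversion the root lies a sixth above the bass: a sixth above E in D minor is C.
The chord tones are E, G, C, giving C major.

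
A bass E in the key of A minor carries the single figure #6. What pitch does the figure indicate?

C#

Counting 5 letter steps above E lands on C; in A minor, that letter is C.
The #6 figure raises it a semitone, giving C#.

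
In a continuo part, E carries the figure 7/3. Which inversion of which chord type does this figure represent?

seventh chord, root position

7/3 is shorthand for 7/5/3.
Intervals of 7/5/3 above the bass form a seventh chord; the bass is the root, so this is root position.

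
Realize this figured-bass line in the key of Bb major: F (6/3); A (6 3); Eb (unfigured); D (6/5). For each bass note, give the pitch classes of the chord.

F, A, D | A, C, F | Eb, G, Bb | D, F, A, Bb

F (6/3): F, A, D.
A (6/3): A, C, F.
Eb (5/3): Eb, G, Bb.
D (6/5/3): D, F, A, Bb.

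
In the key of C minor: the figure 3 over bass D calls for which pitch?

Counting 2 letter steps above D lands on F; in C minor, that letter is F.

F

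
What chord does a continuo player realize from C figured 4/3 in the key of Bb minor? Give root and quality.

F minor seventh

The figures 4/3 indicate a seventh chord in second inversion.
In second inversion the root lies a fourth above the bass: a fourth above C in Bb minor is F.
The chord tones are C, Eb, F, Ab, giving F minor seventh.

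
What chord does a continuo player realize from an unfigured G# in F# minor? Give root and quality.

G# diminished

An unfigured bass indicates a triad in root position.
In root position the bass is the root, so the root is G#.
The chord tones are G#, B, D, giving G# diminished.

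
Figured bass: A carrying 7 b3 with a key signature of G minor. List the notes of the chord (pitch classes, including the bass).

The written figures 7 b3 are shorthand for 7/5/3: the 5 is implied.
A third above A in this key is C, lowered to Cb by the flat.
A fifth above A in this key is Eb.
A seventh above A in this key is G.

A, Cb, Eb, G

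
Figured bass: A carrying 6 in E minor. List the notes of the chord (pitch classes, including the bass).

A, C, F#

The written figures 6 are shorthand for 6/3: the 3 is implied.
A third above A in this key is C.
A sixth above A in this key is F#.
Together with the bass A, this spells F# diminished in first inversion.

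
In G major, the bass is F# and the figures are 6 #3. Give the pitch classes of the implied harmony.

A third above F# in this key is A, raised to A# by the sharp.
A sixth above F# in this key is D.
Together with the bass F#, this spells D augmented in first inversion.

F#, A#, D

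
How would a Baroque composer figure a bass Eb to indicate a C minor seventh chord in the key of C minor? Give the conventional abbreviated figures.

Eb is the third of C minor seventh, so the chord is in first inversion.
A seventh chord in first inversion is figured 6/5/3, conventionally abbreviated 6/5.

6/5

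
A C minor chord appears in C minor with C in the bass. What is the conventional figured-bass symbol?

no figures

C is the root of C minor, so the chord is in root position.
A triad in root position is figured 5/3, conventionally abbreviated (no figures — root-position triad).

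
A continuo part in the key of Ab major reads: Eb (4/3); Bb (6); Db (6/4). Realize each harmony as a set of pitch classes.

Eb, G, Ab, C | Bb, Db, G | Db, G, Bb

Eb (6/4/3): Eb, G, Ab, C.
Bb (6/3): Bb, Db, G.
Db (6/4): Db, G, Bb.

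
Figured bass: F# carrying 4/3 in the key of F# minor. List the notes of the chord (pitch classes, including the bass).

The written figures 4/3 are shorthand for 6/4/3: the 6 is implied.
A third above F# in this key is A.
A fourth above F# in this key is B.
A sixth above F# in this key is D.
Together with the bass F#, this spells B minor seventh in second inversion.

F#, A, B, D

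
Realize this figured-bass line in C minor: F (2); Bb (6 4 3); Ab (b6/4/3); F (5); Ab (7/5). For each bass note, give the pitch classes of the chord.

F, G, Bb, D | Bb, D, Eb, G | Ab, C, D, Fb | F, Ab, C | Ab, C, Eb, G

F (6/4/2): F, G, Bb, D.
Bb (6/4/3): Bb, D, Eb, G.
Ab (b6/4/3): Ab, C, D, Fb.
F (5/3): F, Ab, C.
Ab (7/5/3): Ab, C, Eb, G.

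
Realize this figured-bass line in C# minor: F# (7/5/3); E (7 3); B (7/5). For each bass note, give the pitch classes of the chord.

F#, A, C#, E | E, G#, B, D# | B, D#, F#, A

F# (7/5/3): F#, A, C#, E.
E (7/5/3): E, G#, B, D#.
B (7/5/3): B, D#, F#, A.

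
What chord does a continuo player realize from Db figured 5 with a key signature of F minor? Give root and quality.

The figures 5 indicate a triad in root position.
In root position the bass is the root, so the root is Db.
The chord tones are Db, F, Ab, giving Db major.

Db major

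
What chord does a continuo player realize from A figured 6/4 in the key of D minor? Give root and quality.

D minor

The figures 6/4 indicate a triad in second inversion.
In second inversion the root lies a fourth above the bass: a fourth above A in D minor is D.
The chord tones are A, D, F, giving D minor.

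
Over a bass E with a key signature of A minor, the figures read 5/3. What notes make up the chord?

A third above E in this key is G.
A fifth above E in this key is B.
Together with the bass E, this spells E minor in root position.

E, G, B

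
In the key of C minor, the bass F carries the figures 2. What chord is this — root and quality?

G minor seventh

The figures 2 indicate a seventh chord in third inversion.
In third inversion the root lies a second above the bass: a second above F in C minor is G.
The chord tones are F, G, Bb, D, giving G minor seventh.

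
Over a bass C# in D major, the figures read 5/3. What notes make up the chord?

C#, E, G

A third above C# in this key is E.
A fifth above C# in this key is G.
Together with the bass C#, this spells C# diminished in root position.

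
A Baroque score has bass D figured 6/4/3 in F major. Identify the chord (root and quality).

G minor seventh

The figures 6/4/3 indicate a seventh chord in second inversion.
In second inversion the root lies a fourth above the bass: a fourth above D in F major is G.
The chord tones are D, F, G, Bb, giving G minor seventh.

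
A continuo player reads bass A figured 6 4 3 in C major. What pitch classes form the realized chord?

A third above A in this key is C.
A fourth above A in this key is D.
A sixth above A in this key is F.
Together with the bass A, this spells D minor seventh in second inversion.

A, C, D, F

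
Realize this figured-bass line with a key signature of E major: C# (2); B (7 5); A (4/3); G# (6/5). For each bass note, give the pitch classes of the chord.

C#, D#, F#, A | B, D#, F#, A | A, C#, D#, F# | G#, B, D#, E

C# (6/4/2): C#, D#, F#, A.
B (7/5/3): B, D#, F#, A.
A (6/4/3): A, C#, D#, F#.
G# (6/5/3): G#, B, D#, E.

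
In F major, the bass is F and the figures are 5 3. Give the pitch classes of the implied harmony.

A third above F in this key is A.
A fifth above F in this key is C.
Together with the bass F, this spells F major in root position.

F, A, C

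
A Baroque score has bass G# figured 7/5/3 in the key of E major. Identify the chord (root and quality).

The figures 7/5/3 indicate a seventh chord in root position.
In root position the bass is the root, so the root is G#.
The chord tones are G#, B, D#, F#, giving G# minor seventh.

G# minor seventh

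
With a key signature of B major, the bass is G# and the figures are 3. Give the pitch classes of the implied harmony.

The written figures 3 are shorthand for 5/3: the 5 is implied.
A third above G# in this key is B.
A fifth above G# in this key is D#.
Together with the bass G#, this spells G# minor in root position.

G#, B, D#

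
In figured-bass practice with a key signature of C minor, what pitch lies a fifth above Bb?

F

Counting 4 letter steps above Bb lands on F; in C minor, that letter is F.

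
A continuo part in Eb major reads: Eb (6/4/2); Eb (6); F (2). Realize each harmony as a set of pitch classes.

Eb, F, Ab, C | Eb, G, C | F, G, Bb, D

Eb (6/4/2): Eb, F, Ab, C.
Eb (6/3): Eb, G, C.
F (6/4/2): F, G, Bb, D.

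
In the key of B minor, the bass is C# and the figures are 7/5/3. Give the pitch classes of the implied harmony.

A third above C# in this key is E.
A fifth above C# in this key is G.
A seventh above C# in this key is B.
Together with the bass C#, this spells C# half-diminished seventh in root position.

C#, E, G, B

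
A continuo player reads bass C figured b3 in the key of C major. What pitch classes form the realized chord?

The written figures b3 are shorthand for 5/3: the 5 is implied.
A third above C in this key is E, lowered to Eb by the flat.
A fifth above C in this key is G.
Together with the bass C, this spells C minor in root position.

C, Eb, G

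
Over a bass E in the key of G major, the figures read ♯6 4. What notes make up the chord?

E, A, C#

A fourth above E in this key is A.
A sixth above E in this key is C, raised to C# by the sharp.
Together with the bass E, this spells A major in second inversion.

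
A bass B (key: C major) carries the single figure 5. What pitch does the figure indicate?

F

Counting 4 letter steps above B lands on F; in C major, that letter is F.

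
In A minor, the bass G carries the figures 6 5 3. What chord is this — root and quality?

E minor seventh

The figures 6 5 3 indicate a seventh chord in first inversion.
In first inversion the root lies a sixth above the bass: a sixth above G in A minor is E.
The chord tones are G, B, D, E, giving E minor seventh.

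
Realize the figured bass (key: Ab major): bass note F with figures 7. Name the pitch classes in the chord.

The written figures 7 are shorthand for 7/5/3: the 5/3 are implied.
A third above F in this key is Ab.
A fifth above F in this key is C.
A seventh above F in this key is Eb.
Together with the bass F, this spells F minor seventh in root position.

F, Ab, C, Eb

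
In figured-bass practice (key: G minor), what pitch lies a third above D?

F

Counting 2 letter steps above D lands on F; in G minor, that letter is F.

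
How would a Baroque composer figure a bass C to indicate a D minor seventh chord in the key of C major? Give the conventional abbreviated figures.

4/2

C is the seventh of D minor seventh, so the chord is in third inversion.
A seventh chord in third inversion is figured 6/4/2, conventionally abbreviated 4/2.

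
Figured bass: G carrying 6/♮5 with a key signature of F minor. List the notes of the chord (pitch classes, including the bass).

The written figures 6/♮5 are shorthand for 6/5/3: the 3 is implied.
A third above G in this key is Bb.
A fifth above G in this key is Db, made natural (D) by the ♮ figure.
A sixth above G in this key is Eb.
Together with the bass G, this spells Eb major seventh in first inversion.

G, Bb, D, Eb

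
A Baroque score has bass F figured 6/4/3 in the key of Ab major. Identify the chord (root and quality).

The figures 6/4/3 indicate a seventh chord in second inversion.
In second inversion the root lies a fourth above the bass: a fourth above F in Ab major is Bb.
The chord tones are F, Ab, Bb, Db, giving Bb minor seventh.

Bb minor seventh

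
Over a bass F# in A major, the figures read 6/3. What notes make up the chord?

A third above F# in this key is A.
A sixth above F# in this key is D.
Together with the bass F#, this spells D major in first inversion.

F#, A, D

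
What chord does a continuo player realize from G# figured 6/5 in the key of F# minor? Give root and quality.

E dominant seventh

The figures 6/5 indicate a seventh chord in first inversion.
In first inversion the root lies a sixth above the bass: a sixth above G# in F# minor is E.
The chord tones are G#, B, D, E, giving E dominant seventh.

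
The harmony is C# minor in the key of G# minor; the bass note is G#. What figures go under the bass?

6/4

G# is the fifth of C# minor, so the chord is in second inversion.
A triad in second inversion is figured 6/4, conventionally abbreviated 6/4.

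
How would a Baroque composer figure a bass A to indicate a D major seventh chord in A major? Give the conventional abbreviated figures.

4/3

A is the fifth of D major seventh, so the chord is in second inversion.
A seventh chord in second inversion is figured 6/4/3, conventionally abbreviated 4/3.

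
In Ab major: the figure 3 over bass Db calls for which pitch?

F

Counting 2 letter steps above Db lands on F; in Ab major, that letter is F.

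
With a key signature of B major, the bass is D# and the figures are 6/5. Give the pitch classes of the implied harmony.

The written figures 6/5 are shorthand for 6/5/3: the 3 is implied.
A third above D# in this key is F#.
A fifth above D# in this key is A#.
A sixth above D# in this key is B.
Together with the bass D#, this spells B major seventh in first inversion.

D#, F#, A#, B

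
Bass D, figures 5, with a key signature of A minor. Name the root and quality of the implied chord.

The figures 5 indicate a triad in root position.
In root position the bass is the root, so the root is D.
The chord tones are D, F, A, giving D minor.

D minor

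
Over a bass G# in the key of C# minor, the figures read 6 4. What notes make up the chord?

G#, C#, E

A fourth above G# in this key is C#.
A sixth above G# in this key is E.
Together with the bass G#, this spells C# minor in second inversion.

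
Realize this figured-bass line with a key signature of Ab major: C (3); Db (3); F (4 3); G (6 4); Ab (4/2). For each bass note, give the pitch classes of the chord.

C (5/3): C, Eb, G.
Db (5/3): Db, F, Ab.
F (6/4/3): F, Ab, Bb, Db.
G (6/4): G, C, Eb.
Ab (6/4/2): Ab, Bb, Db, F.

C, Eb, G | Db, F, Ab | F, Ab, Bb, Db | G, C, Eb | Ab, Bb, Db, F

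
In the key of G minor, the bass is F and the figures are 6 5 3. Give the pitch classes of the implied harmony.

F, A, C, D

A third above F in this key is A.
A fifth above F in this key is C.
A sixth above F in this key is D.
Together with the bass F, this spells D minor seventh in first inversion.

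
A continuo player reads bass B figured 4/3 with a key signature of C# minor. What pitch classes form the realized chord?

B, D#, E, G#

The written figures 4/3 are shorthand for 6/4/3: the 6 is implied.
A third above B in this key is D#.
A fourth above B in this key is E.
A sixth above B in this key is G#.
Together with the bass B, this spells E major seventh in second inversion.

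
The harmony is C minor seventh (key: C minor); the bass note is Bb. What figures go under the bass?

4/2

Bb is the seventh of C minor seventh, so the chord is in third inversion.
A seventh chord in third inversion is figured 6/4/2, conventionally abbreviated 4/2.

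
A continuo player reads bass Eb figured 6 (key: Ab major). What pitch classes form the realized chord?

Eb, G, C

The written figures 6 are shorthand for 6/3: the 3 is implied.
A third above Eb in this key is G.
A sixth above Eb in this key is C.
Together with the bass Eb, this spells C minor in first inversion.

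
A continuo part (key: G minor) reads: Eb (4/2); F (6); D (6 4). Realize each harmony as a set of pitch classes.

Eb, F, A, C | F, A, D | D, G, Bb

Eb (6/4/2): Eb, F, A, C.
F (6/3): F, A, D.
D (6/4): D, G, Bb.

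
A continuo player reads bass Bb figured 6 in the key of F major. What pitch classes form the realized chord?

The written figures 6 are shorthand for 6/3: the 3 is implied.
A third above Bb in this key is D.
A sixth above Bb in this key is G.
Together with the bass Bb, this spells G minor in first inversion.

Bb, D, G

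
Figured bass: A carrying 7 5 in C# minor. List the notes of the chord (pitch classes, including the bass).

A, C#, E, G#

The written figures 7 5 are shorthand for 7/5/3: the 3 is implied.
A third above A in this key is C#.
A fifth above A in this key is E.
A seventh above A in this key is G#.
Together with the bass A, this spells A major seventh in root position.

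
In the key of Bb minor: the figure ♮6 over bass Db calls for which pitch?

Counting 5 letter steps above Db lands on B; in Bb minor, that letter is Bb.
The ♮6 figure makes it natural, giving B.

B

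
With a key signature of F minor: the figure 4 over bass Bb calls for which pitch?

Eb

Counting 3 letter steps above Bb lands on E; in F minor, that letter is Eb.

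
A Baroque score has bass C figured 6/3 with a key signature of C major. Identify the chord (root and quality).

The figures 6/3 indicate a triad in first inversion.
In first inversion the root lies a sixth above the bass: a sixth above C in C major is A.
The chord tones are C, E, A, giving A minor.

A minor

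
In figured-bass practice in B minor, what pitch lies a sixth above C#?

A

Counting 5 letter steps above C# lands on A; in B minor, that letter is A.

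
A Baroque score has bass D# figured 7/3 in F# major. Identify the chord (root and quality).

D# minor seventh

The figures 7/3 indicate a seventh chord in root position.
In root position the bass is the root, so the root is D#.
The chord tones are D#, F#, A#, C#, giving D# minor seventh.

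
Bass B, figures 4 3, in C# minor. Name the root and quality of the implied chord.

E major seventh

The figures 4 3 indicate a seventh chord in second inversion.
In second inversion the root lies a fourth above the bass: a fourth above B in C# minor is E.
The chord tones are B, D#, E, G#, giving E major seventh.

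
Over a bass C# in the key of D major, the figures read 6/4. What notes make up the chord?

A fourth above C# in this key is F#.
A sixth above C# in this key is A.
Together with the bass C#, this spells F# minor in second inversion.

C#, F#, A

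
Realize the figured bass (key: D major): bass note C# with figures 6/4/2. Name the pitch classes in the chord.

A second above C# in this key is D.
A fourth above C# in this key is F#.
A sixth above C# in this key is A.
Together with the bass C#, this spells D major seventh in third inversion.

C#, D, F#, A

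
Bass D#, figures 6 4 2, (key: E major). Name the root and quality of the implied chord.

E major seventh

The figures 6 4 2 indicate a seventh chord in third inversion.
In third inversion the root lies a second above the bass: a second above D# in E major is E.
The chord tones are D#, E, G#, B, giving E major seventh.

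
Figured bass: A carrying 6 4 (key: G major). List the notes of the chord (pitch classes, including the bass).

A fourth above A in this key is D.
A sixth above A in this key is F#.
Together with the bass A, this spells D major in second inversion.

A, D, F#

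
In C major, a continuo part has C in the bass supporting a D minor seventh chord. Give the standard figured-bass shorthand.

4/2

C is the seventh of D minor seventh, so the chord is in third inversion.
A seventh chord in third inversion is figured 6/4/2, conventionally abbreviated 4/2.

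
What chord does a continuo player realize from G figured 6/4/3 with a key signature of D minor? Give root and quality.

The figures 6/4/3 indicate a seventh chord in second inversion.
In second inversion the root lies a fourth above the bass: a fourth above G in D minor is C.
The chord tones are G, Bb, C, E, giving C dominant seventh.

C dominant seventh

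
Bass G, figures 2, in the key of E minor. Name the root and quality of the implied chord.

The figures 2 indicate a seventh chord in third inversion.
In third inversion the root lies a second above the bass: a second above G in E minor is A.
The chord tones are G, A, C, E, giving A minor seventh.

A minor seventh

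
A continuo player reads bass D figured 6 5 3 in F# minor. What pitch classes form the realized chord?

D, F#, A, B

A third above D in this key is F#.
A fifth above D in this key is A.
A sixth above D in this key is B.
Together with the bass D, this spells B minor seventh in first inversion.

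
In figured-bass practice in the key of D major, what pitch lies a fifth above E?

Counting 4 letter steps above E lands on B; in D major, that letter is B.

B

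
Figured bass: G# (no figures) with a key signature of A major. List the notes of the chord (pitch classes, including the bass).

An unfigured bass implies 5/3.
A third above G# in this key is B.
A fifth above G# in this key is D.
Together with the bass G#, this spells G# diminished in root position.

G#, B, D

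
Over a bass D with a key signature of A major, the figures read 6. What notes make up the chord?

The written figures 6 are shorthand for 6/3: the 3 is implied.
A third above D in this key is F#.
A sixth above D in this key is B.
Together with the bass D, this spells B minor in first inversion.

D, F#, B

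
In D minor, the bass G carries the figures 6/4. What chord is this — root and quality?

C major

The figures 6/4 indicate a triad in second inversion.
In second inversion the root lies a fourth above the bass: a fourth above G in D minor is C.
The chord tones are G, C, E, giving C major.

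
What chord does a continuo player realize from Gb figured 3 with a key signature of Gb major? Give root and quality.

Gb major

The figures 3 indicate a triad in root position.
In root position the bass is the root, so the root is Gb.
The chord tones are Gb, Bb, Db, giving Gb major.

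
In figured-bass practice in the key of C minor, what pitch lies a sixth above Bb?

G

Counting 5 letter steps above Bb lands on G; in C minor, that letter is G.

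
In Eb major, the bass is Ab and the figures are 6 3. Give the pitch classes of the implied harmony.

A third above Ab in this key is C.
A sixth above Ab in this key is F.
Together with the bass Ab, this spells F minor in first inversion.

Ab, C, F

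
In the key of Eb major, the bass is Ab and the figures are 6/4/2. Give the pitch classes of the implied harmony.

Ab, Bb, D, F

A second above Ab in this key is Bb.
A fourth above Ab in this key is D.
A sixth above Ab in this key is F.
Together with the bass Ab, this spells Bb dominant seventh in third inversion.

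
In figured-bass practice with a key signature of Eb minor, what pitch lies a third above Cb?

Counting 2 letter steps above Cb lands on E; in Eb minor, that letter is Eb.

Eb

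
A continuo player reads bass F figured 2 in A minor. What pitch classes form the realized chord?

F, G, B, D

The written figures 2 are shorthand for 6/4/2: the 6/4 are implied.
A second above F in this key is G.
A fourth above F in this key is B.
A sixth above F in this key is D.
Together with the bass F, this spells G dominant seventh in third inversion.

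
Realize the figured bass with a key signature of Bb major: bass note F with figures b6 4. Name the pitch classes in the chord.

F, Bb, Db

A fourth above F in this key is Bb.
A sixth above F in this key is D, lowered to Db by the flat.
Together with the bass F, this spells Bb minor in second inversion.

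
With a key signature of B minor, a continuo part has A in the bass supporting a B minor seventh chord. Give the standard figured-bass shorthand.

A is the seventh of B minor seventh, so the chord is in third inversion.
A seventh chord in third inversion is figured 6/4/2, conventionally abbreviated 4/2.

4/2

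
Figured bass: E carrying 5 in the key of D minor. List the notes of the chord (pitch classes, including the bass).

The written figures 5 are shorthand for 5/3: the 3 is implied.
A third above E in this key is G.
A fifth above E in this key is Bb.
Together with the bass E, this spells E diminished in root position.

E, G, Bb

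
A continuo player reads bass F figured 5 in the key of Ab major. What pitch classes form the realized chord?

F, Ab, C

The written figures 5 are shorthand for 5/3: the 3 is implied.
A third above F in this key is Ab.
A fifth above F in this key is C.
Together with the bass F, this spells F minor in root position.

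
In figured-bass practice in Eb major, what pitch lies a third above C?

Counting 2 letter steps above C lands on E; in Eb major, that letter is Eb.

Eb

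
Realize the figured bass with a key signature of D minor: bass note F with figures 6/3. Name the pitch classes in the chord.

A third above F in this key is A.
A sixth above F in this key is D.
Together with the bass F, this spells D minor in first inversion.

F, A, D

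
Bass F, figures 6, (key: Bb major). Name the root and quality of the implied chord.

The figures 6 indicate a triad in first inversion.
In first inversion the root lies a sixth above the bass: a sixth above F in Bb major is D.
The chord tones are F, A, D, giving D minor.

D minor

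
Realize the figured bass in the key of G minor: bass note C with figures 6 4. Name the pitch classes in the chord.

C, F, A

A fourth above C in this key is F.
A sixth above C in this key is A.
Together with the bass C, this spells F major in second inversion.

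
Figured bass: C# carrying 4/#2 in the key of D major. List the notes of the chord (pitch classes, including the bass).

C#, D#, F#, A

The written figures 4/#2 are shorthand for 6/4/2: the 6 is implied.
A second above C# in this key is D, raised to D# by the sharp.
A fourth above C# in this key is F#.
A sixth above C# in this key is A.
Together with the bass C#, this spells D# half-diminished seventh in third inversion.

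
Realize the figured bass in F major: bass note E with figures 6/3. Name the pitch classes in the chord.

E, G, C

A third above E in this key is G.
A sixth above E in this key is C.
Together with the bass E, this spells C major in first inversion.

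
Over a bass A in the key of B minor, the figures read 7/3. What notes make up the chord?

The written figures 7/3 are shorthand for 7/5/3: the 5 is implied.
A third above A in this key is C#.
A fifth above A in this key is E.
A seventh above A in this key is G.
Together with the bass A, this spells A dominant seventh in root position.

A, C#, E, G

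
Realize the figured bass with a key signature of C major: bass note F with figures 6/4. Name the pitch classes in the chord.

F, B, D

A fourth above F in this key is B.
A sixth above F in this key is D.
Together with the bass F, this spells B diminished in second inversion.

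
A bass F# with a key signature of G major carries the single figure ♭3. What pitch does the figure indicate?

Ab

Counting 2 letter steps above F# lands on A; in G major, that letter is A.
The b3 figure lowers it a semitone, giving Ab.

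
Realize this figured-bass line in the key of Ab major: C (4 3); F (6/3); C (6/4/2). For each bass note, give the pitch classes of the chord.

C, Eb, F, Ab | F, Ab, Db | C, Db, F, Ab

C (6/4/3): C, Eb, F, Ab.
F (6/3): F, Ab, Db.
C (6/4/2): C, Db, F, Ab.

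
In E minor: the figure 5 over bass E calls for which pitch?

B

Counting 4 letter steps above E lands on B; in E minor, that letter is B.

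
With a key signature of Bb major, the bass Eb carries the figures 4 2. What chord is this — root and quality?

F dominant seventh

The figures 4 2 indicate a seventh chord in third inversion.
In third inversion the root lies a second above the bass: a second above Eb in Bb major is F.
The chord tones are Eb, F, A, C, giving F dominant seventh.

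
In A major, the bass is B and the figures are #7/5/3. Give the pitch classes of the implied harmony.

B, D, F#, A#

A third above B in this key is D.
A fifth above B in this key is F#.
A seventh above B in this key is A, raised to A# by the sharp.
Together with the bass B, this spells B minor-major seventh in root position.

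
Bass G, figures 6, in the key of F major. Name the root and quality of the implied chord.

E diminished

The figures 6 indicate a triad in first inversion.
In first inversion the root lies a sixth above the bass: a sixth above G in F major is E.
The chord tones are G, Bb, E, giving E diminished.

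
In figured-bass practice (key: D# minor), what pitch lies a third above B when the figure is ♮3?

Counting 2 letter steps above B lands on D; in D# minor, that letter is D#.
The ♮3 figure makes it natural, giving D.

D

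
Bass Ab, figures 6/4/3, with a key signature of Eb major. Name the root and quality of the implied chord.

D half-diminished seventh

The figures 6/4/3 indicate a seventh chord in second inversion.
In second inversion the root lies a fourth above the bass: a fourth above Ab in Eb major is D.
The chord tones are Ab, C, D, F, giving D half-diminished seventh.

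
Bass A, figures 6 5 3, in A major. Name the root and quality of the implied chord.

F# minor seventh

The figures 6 5 3 indicate a seventh chord in first inversion.
In first inversion the root lies a sixth above the bass: a sixth above A in A major is F#.
The chord tones are A, C#, E, F#, giving F# minor seventh.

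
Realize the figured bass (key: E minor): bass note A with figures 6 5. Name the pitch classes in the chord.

The written figures 6 5 are shorthand for 6/5/3: the 3 is implied.
A third above A in this key is C.
A fifth above A in this key is E.
A sixth above A in this key is F#.
Together with the bass A, this spells F# half-diminished seventh in first inversion.

A, C, E, F#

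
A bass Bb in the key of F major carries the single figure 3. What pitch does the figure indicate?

D

Counting 2 letter steps above Bb lands on D; in F major, that letter is D.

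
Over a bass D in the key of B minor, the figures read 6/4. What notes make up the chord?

D, G, B

A fourth above D in this key is G.
A sixth above D in this key is B.
Together with the bass D, this spells G major in second inversion.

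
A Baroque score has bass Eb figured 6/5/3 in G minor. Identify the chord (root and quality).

The figures 6/5/3 indicate a seventh chord in first inversion.
In first inversion the root lies a sixth above the bass: a sixth above Eb in G minor is C.
The chord tones are Eb, G, Bb, C, giving C minor seventh.

C minor seventh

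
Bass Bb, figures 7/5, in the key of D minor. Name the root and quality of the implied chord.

The figures 7/5 indicate a seventh chord in root position.
In root position the bass is the root, so the root is Bb.
The chord tones are Bb, D, F, A, giving Bb major seventh.

Bb major seventh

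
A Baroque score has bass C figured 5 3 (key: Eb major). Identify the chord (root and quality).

C minor

The figures 5 3 indicate a triad in root position.
In root position the bass is the root, so the root is C.
The chord tones are C, Eb, G, giving C minor.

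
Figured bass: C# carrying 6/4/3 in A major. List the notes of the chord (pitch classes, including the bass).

C#, E, F#, A

A third above C# in this key is E.
A fourth above C# in this key is F#.
A sixth above C# in this key is A.
Together with the bass C#, this spells F# minor seventh in second inversion.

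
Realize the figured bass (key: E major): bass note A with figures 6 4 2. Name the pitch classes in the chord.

A, B, D#, F#

A second above A in this key is B.
A fourth above A in this key is D#.
A sixth above A in this key is F#.
Together with the bass A, this spells B dominant seventh in third inversion.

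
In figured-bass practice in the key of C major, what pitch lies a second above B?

C

Counting 1 letter step above B lands on C; in C major, that letter is C.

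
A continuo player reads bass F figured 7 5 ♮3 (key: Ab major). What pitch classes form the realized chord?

F, A, C, Eb

A third above F in this key is Ab, made natural (A) by the ♮ figure.
A fifth above F in this key is C.
A seventh above F in this key is Eb.
Together with the bass F, this spells F dominant seventh in root position.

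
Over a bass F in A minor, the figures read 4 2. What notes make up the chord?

The written figures 4 2 are shorthand for 6/4/2: the 6 is implied.
A second above F in this key is G.
A fourth above F in this key is B.
A sixth above F in this key is D.
Together with the bass F, this spells G dominant seventh in third inversion.

F, G, B, D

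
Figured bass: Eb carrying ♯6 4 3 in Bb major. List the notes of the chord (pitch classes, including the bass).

Eb, G, A, C#

A third above Eb in this key is G.
A fourth above Eb in this key is A.
A sixth above Eb in this key is C, raised to C# by the sharp.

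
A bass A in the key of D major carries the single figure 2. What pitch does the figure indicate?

B

Counting 1 letter step above A lands on B; in D major, that letter is B.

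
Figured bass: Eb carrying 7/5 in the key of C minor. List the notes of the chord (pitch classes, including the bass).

Eb, G, Bb, D

The written figures 7/5 are shorthand for 7/5/3: the 3 is implied.
A third above Eb in this key is G.
A fifth above Eb in this key is Bb.
A seventh above Eb in this key is D.
Together with the bass Eb, this spells Eb major seventh in root position.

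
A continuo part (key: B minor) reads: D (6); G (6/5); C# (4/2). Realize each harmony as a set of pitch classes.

D, F#, B | G, B, D, E | C#, D, F#, A

D (6/3): D, F#, B.
G (6/5/3): G, B, D, E.
C# (6/4/2): C#, D, F#, A.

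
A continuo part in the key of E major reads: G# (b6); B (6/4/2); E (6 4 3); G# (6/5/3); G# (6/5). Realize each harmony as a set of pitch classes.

G#, B, Eb | B, C#, E, G# | E, G#, A, C# | G#, B, D#, E | G#, B, D#, E

G# (b6/3): G#, B, Eb.
B (6/4/2): B, C#, E, G#.
E (6/4/3): E, G#, A, C#.
G# (6/5/3): G#, B, D#, E.
G# (6/5/3): G#, B, D#, E.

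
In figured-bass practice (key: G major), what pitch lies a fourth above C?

F#

Counting 3 letter steps above C lands on F; in G major, that letter is F#.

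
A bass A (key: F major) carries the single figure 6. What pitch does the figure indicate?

Counting 5 letter steps above A lands on F; in F major, that letter is F.

F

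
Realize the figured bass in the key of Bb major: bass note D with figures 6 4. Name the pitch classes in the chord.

A fourth above D in this key is G.
A sixth above D in this key is Bb.
Together with the bass D, this spells G minor in second inversion.

D, G, Bb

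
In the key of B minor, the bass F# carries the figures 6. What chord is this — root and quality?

D major

The figures 6 indicate a triad in first inversion.
In first inversion the root lies a sixth above the bass: a sixth above F# in B minor is D.
The chord tones are F#, A, D, giving D major.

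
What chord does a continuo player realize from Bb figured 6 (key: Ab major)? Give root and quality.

The figures 6 indicate a triad in first inversion.
In first inversion the root lies a sixth above the bass: a sixth above Bb in Ab major is G.
The chord tones are Bb, Db, G, giving G diminished.

G diminished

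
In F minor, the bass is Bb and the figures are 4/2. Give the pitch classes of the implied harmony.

The written figures 4/2 are shorthand for 6/4/2: the 6 is implied.
A second above Bb in this key is C.
A fourth above Bb in this key is Eb.
A sixth above Bb in this key is G.
Together with the bass Bb, this spells C minor seventh in third inversion.

Bb, C, Eb, G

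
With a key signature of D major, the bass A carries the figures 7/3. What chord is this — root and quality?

The figures 7/3 indicate a seventh chord in root position.
In root position the bass is the root, so the root is A.
The chord tones are A, C#, E, G, giving A dominant seventh.

A dominant seventh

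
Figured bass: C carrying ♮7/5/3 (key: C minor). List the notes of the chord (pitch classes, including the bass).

A third above C in this key is Eb.
A fifth above C in this key is G.
A seventh above C in this key is Bb, made natural (B) by the ♮ figure.
Together with the bass C, this spells C minor-major seventh in root position.

C, Eb, G, B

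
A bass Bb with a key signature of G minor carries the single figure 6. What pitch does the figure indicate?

Counting 5 letter steps above Bb lands on G; in G minor, that letter is G.

G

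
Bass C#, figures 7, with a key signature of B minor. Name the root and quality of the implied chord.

C# half-diminished seventh

The figures 7 indicate a seventh chord in root position.
In root position the bass is the root, so the root is C#.
The chord tones are C#, E, G, B, giving C# half-diminished seventh.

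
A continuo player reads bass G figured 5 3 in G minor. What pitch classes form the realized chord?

A third above G in this key is Bb.
A fifth above G in this key is D.
Together with the bass G, this spells G minor in root position.

G, Bb, D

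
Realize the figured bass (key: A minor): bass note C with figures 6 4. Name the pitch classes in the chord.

C, F, A

A fourth above C in this key is F.
A sixth above C in this key is A.
Together with the bass C, this spells F major in second inversion.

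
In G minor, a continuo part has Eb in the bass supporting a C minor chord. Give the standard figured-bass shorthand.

Eb is the third of C minor, so the chord is in first inversion.
A triad in first inversion is figured 6/3, conventionally abbreviated 6.

6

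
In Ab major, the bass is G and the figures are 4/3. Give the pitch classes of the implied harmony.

G, Bb, C, Eb

The written figures 4/3 are shorthand for 6/4/3: the 6 is implied.
A third above G in this key is Bb.
A fourth above G in this key is C.
A sixth above G in this key is Eb.
Together with the bass G, this spells C minor seventh in second inversion.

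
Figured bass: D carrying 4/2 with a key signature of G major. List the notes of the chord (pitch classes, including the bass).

D, E, G, B

The written figures 4/2 are shorthand for 6/4/2: the 6 is implied.
A second above D in this key is E.
A fourth above D in this key is G.
A sixth above D in this key is B.
Together with the bass D, this spells E minor seventh in third inversion.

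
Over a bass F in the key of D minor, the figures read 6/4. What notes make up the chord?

A fourth above F in this key is Bb.
A sixth above F in this key is D.
Together with the bass F, this spells Bb major in second inversion.

F, Bb, D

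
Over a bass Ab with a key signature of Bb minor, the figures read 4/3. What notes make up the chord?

The written figures 4/3 are shorthand for 6/4/3: the 6 is implied.
A third above Ab in this key is C.
A fourth above Ab in this key is Db.
A sixth above Ab in this key is F.
Together with the bass Ab, this spells Db major seventh in second inversion.

Ab, C, Db, F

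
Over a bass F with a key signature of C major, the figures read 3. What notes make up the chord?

F, A, C

The written figures 3 are shorthand for 5/3: the 5 is implied.
A third above F in this key is A.
A fifth above F in this key is C.
Together with the bass F, this spells F major in root position.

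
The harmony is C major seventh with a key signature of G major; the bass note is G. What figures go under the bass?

4/3

G is the fifth of C major seventh, so the chord is in second inversion.
A seventh chord in second inversion is figured 6/4/3, conventionally abbreviated 4/3.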